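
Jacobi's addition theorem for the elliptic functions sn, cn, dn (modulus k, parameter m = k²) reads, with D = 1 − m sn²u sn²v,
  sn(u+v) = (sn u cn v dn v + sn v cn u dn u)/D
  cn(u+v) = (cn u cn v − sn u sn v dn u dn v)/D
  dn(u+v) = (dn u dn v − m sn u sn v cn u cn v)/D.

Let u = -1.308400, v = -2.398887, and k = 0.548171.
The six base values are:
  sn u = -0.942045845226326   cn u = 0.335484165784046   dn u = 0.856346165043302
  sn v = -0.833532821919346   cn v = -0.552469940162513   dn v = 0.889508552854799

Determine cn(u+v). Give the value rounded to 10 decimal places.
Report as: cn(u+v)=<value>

cn(u+v)=-0.9616435117

m = k² = 0.300491445241
D = 1 − m·sn²u·sn²v = 0.8147229612605806
cn(u+v) = (cn u·cn v − sn u·sn v·dn u·dn v)/D = -0.783473049546878/0.8147229612605806 = -0.9616435117216395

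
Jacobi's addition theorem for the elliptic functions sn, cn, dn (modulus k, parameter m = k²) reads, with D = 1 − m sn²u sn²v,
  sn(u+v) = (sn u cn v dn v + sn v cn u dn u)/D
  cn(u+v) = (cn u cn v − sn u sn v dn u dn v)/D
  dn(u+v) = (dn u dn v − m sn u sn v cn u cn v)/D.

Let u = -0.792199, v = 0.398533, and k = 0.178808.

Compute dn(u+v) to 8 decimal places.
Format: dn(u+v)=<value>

dn(u+v)=0.99764875

sn u = -0.710257726090214, cn u = 0.7039417323395158, dn u = 0.9919027472864022
sn v = 0.3877656341367161, cn v = 0.9217580013119227, dn v = 0.9975933915770037
m = k² = 0.031972300864
D = 1 − m·sn²u·sn²v = 0.9975748173185005
dn(u+v) = (dn u·dn v − m·sn u·sn v·cn u·cn v)/D = 0.9952292648613262/0.9975748173185005 = 0.9976487453206977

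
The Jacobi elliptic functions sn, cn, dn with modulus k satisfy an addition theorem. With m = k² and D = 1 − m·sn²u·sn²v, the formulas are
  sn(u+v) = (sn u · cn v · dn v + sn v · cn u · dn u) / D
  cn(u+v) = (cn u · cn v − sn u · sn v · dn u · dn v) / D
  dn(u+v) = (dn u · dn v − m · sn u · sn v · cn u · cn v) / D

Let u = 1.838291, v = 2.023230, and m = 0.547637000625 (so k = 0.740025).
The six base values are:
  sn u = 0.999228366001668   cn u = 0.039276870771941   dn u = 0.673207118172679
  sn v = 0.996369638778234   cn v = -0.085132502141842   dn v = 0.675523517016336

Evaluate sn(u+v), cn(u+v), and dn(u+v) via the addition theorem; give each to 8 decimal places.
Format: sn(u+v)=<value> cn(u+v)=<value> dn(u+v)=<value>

sn(u+v)=-0.06806900 cn(u+v)=-0.99768062 dn(u+v)=0.99873049

m = k² = 0.547637000625
D = 1 − m·sn²u·sn²v = 0.4571707237230537
sn(u+v) = (sn u·cn v·dn v + sn v·cn u·dn u)/D = -0.03111915445447025/0.4571707237230537 = -0.06806900100917597
cn(u+v) = (cn u·cn v − sn u·sn v·dn u·dn v)/D = -0.45611036916025/0.4571707237230537 = -0.9976806157792246
dn(u+v) = (dn u·dn v − m·sn u·sn v·cn u·cn v)/D = 0.4565903393487084/0.4571707237230537 = 0.9987304865683024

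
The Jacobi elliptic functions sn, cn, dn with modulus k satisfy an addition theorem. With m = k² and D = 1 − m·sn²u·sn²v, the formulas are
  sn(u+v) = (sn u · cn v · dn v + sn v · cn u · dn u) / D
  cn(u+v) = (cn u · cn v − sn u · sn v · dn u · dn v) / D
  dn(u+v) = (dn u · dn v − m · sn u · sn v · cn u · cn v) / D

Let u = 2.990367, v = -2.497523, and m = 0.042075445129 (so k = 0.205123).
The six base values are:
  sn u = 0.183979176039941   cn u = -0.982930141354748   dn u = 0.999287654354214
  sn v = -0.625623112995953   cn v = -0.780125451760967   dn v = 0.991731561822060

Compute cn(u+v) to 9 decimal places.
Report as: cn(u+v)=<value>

m = k² = 0.042075445129
D = 1 − m·sn²u·sn²v = 0.9994425683442378
cn(u+v) = (cn u·cn v − sn u·sn v·dn u·dn v)/D = 0.880877420550881/0.9994425683442378 = 0.8813687233776904

cn(u+v)=0.881368723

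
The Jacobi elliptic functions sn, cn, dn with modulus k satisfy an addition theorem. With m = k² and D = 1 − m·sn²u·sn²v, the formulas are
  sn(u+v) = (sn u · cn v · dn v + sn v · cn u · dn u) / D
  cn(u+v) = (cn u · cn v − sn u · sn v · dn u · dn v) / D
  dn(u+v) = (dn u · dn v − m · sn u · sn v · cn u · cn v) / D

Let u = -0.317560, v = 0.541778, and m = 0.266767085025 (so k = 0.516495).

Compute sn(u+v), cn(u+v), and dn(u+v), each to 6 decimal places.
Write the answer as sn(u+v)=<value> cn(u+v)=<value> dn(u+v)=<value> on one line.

sn u = -0.3109252026806343, cn u = 0.9504343840255394, dn u = 0.9870209877863424
sn v = 0.5099538226732798, cn v = 0.8602017779224297, dn v = 0.9646898183244281
m = k² = 0.266767085025
D = 1 − m·sn²u·sn²v = 0.9932933475852821
sn(u+v) = (sn u·cn v·dn v + sn v·cn u·dn u)/D = 0.2203726032063028/0.9932933475852821 = 0.2218605447645788
cn(u+v) = (cn u·cn v − sn u·sn v·dn u·dn v)/D = 0.9685388944762381/0.9932933475852821 = 0.9750784064252291
dn(u+v) = (dn u·dn v − m·sn u·sn v·cn u·cn v)/D = 0.9867504117893827/0.9932933475852821 = 0.9934128867249484

sn(u+v)=0.221861 cn(u+v)=0.975078 dn(u+v)=0.993413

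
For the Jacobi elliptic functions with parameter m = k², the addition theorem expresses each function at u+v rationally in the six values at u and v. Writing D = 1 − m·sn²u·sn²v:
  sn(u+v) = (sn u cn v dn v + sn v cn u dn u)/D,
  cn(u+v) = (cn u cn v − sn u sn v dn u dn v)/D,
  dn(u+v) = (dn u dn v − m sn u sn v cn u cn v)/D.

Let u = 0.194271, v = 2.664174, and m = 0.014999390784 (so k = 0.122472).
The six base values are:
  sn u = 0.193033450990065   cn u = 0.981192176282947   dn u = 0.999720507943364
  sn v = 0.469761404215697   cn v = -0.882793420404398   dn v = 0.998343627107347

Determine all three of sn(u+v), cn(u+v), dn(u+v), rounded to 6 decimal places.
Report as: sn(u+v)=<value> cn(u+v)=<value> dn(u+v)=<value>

m = k² = 0.014999390784
D = 1 − m·sn²u·sn²v = 0.9998766629848009
sn(u+v) = (sn u·cn v·dn v + sn v·cn u·dn u)/D = 0.2906709891543356/0.9998766629848009 = 0.290706844068781
cn(u+v) = (cn u·cn v − sn u·sn v·dn u·dn v)/D = -0.9566941607669931/0.9998766629848009 = -0.9568121711242857
dn(u+v) = (dn u·dn v − m·sn u·sn v·cn u·cn v)/D = 0.9992427374242019/0.9998766629848009 = 0.99936599624327

sn(u+v)=0.290707 cn(u+v)=-0.956812 dn(u+v)=0.999366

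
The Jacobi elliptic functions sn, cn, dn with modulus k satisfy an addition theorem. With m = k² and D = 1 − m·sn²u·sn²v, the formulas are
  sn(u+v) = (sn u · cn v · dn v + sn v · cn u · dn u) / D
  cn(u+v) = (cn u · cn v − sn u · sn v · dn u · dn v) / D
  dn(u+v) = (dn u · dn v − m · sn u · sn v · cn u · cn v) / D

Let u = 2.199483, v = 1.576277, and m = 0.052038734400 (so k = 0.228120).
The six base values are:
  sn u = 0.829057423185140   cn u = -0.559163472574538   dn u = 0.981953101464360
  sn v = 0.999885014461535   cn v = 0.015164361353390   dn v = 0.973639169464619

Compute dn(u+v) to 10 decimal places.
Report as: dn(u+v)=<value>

dn(u+v)=0.9919041610

m = k² = 0.0520387344
D = 1 − m·sn²u·sn²v = 0.964240118632538
dn(u+v) = (dn u·dn v − m·sn u·sn v·cn u·cn v)/D = 0.9564337858352105/0.964240118632538 = 0.9919041609589961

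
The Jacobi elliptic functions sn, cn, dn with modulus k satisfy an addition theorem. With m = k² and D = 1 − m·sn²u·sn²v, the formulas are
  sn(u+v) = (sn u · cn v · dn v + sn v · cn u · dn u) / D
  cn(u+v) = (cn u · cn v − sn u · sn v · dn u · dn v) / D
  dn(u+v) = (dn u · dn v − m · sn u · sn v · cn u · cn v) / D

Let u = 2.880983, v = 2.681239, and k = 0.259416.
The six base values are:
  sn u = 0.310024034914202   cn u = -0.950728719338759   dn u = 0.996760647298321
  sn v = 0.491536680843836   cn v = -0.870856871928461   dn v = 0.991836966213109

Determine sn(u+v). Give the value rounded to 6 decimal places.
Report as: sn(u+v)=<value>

sn(u+v)=-0.734735

m = k² = 0.067296661056
D = 1 − m·sn²u·sn²v = 0.9984372262395375
sn(u+v) = (sn u·cn v·dn v + sn v·cn u·dn u)/D = -0.733586882980611/0.9984372262395375 = -0.7347351077278587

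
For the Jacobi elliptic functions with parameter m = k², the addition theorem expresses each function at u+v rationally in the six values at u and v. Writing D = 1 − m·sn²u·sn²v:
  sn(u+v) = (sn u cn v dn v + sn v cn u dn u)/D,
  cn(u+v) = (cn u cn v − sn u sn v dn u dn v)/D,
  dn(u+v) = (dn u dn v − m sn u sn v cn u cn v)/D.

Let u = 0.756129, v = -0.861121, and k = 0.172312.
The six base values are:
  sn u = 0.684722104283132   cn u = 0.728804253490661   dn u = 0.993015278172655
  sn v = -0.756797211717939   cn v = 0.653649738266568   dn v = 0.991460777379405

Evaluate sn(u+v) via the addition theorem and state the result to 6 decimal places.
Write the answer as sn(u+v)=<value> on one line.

m = k² = 0.029691425344
D = 1 − m·sn²u·sn²v = 0.992027054613964
sn(u+v) = (sn u·cn v·dn v + sn v·cn u·dn u)/D = -0.1039580166875/0.992027054613964 = -0.1047935297772238

sn(u+v)=-0.104794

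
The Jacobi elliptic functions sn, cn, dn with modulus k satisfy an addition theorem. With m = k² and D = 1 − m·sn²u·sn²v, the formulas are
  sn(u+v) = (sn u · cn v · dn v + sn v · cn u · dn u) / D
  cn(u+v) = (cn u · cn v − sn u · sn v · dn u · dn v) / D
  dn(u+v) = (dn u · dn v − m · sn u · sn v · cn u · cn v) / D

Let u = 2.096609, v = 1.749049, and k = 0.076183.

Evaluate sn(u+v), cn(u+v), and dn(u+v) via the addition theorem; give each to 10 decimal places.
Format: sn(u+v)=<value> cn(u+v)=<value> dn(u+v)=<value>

sn u = 0.8667560421691052, cn u = -0.4987323564431611, dn u = 0.9978175008473059
sn v = 0.9846463666794535, cn v = -0.1745609709670269, dn v = 0.9971825322877563
m = k² = 0.005803849489
D = 1 − m·sn²u·sn²v = 0.9957726280401303
sn(u+v) = (sn u·cn v·dn v + sn v·cn u·dn u)/D = -0.6408787203829116/0.9957726280401303 = -0.6435994546709751
cn(u+v) = (cn u·cn v − sn u·sn v·dn u·dn v)/D = -0.7621270186224272/0.9957726280401303 = -0.7653624905541318
dn(u+v) = (dn u·dn v − m·sn u·sn v·cn u·cn v)/D = 0.9945749532196815/0.9957726280401303 = 0.9987972406684787

sn(u+v)=-0.6435994547 cn(u+v)=-0.7653624906 dn(u+v)=0.9987972407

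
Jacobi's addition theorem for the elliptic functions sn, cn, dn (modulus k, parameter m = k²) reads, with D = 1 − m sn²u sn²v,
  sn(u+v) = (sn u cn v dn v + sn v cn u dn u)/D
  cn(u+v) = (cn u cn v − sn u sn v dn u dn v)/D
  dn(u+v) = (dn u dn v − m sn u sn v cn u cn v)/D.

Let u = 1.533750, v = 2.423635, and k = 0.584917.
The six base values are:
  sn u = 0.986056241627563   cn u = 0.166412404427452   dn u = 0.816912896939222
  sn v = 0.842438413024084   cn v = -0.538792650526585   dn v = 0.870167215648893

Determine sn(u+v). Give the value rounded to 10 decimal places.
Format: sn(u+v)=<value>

m = k² = 0.342127896889
D = 1 − m·sn²u·sn²v = 0.7639151147441888
sn(u+v) = (sn u·cn v·dn v + sn v·cn u·dn u)/D = -0.3477774952443246/0.7639151147441888 = -0.4552567275236914

sn(u+v)=-0.4552567275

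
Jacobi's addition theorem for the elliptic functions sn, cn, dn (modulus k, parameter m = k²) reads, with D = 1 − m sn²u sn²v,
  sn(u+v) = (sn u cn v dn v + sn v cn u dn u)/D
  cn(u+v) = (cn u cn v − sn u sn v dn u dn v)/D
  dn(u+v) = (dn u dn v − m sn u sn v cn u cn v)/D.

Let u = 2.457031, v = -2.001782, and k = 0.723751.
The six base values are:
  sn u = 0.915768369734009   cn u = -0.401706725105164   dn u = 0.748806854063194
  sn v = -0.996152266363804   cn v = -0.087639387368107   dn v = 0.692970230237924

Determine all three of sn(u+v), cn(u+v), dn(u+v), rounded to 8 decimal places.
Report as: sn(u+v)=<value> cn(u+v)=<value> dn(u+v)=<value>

sn(u+v)=0.43260689 cn(u+v)=0.90158265 dn(u+v)=0.94972027

m = k² = 0.523815510001
D = 1 − m·sn²u·sn²v = 0.5640857297047123
sn(u+v) = (sn u·cn v·dn v + sn v·cn u·dn u)/D = 0.2440273735911218/0.5640857297047123 = 0.4326068906562577
cn(u+v) = (cn u·cn v − sn u·sn v·dn u·dn v)/D = 0.508569908070382/0.5640857297047123 = 0.901582651872098
dn(u+v) = (dn u·dn v − m·sn u·sn v·cn u·cn v)/D = 0.5357236531732739/0.5640857297047123 = 0.9497202729338937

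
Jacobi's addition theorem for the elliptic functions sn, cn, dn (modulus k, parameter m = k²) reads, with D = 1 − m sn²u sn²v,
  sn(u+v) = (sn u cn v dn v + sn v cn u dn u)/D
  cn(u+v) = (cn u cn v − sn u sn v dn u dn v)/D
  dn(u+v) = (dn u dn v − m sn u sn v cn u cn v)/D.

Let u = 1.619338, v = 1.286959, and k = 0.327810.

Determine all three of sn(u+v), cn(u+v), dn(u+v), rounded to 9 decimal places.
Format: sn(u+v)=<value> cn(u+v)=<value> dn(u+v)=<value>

sn(u+v)=0.318937118 cn(u+v)=-0.947775878 dn(u+v)=0.994519550

sn u = 0.999994267034776, cn u = -0.003386133131030631, dn u = 0.9447443230940474
sn v = 0.9519615904695396, cn v = 0.306217455855646, dn v = 0.9500615653796927
m = k² = 0.1074593961
D = 1 − m·sn²u·sn²v = 0.9026180945954684
sn(u+v) = (sn u·cn v·dn v + sn v·cn u·dn u)/D = 0.2878784138543916/0.9026180945954684 = 0.3189371181212712
cn(u+v) = (cn u·cn v − sn u·sn v·dn u·dn v)/D = -0.8554796569923995/0.9026180945954684 = -0.9477758778764621
dn(u+v) = (dn u·dn v − m·sn u·sn v·cn u·cn v)/D = 0.8976713411505019/0.9026180945954684 = 0.9945195498798597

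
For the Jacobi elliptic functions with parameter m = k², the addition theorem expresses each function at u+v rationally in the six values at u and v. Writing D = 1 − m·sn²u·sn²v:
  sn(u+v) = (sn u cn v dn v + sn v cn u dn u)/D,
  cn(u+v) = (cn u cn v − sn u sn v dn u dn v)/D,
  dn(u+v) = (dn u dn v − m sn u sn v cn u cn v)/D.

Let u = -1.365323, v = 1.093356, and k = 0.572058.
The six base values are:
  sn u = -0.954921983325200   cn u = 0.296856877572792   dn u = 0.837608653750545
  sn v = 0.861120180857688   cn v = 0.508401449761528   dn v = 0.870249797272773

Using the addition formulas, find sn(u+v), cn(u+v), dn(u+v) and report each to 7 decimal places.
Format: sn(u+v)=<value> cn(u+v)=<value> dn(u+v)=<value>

sn(u+v)=-0.2675864 cn(u+v)=0.9635339 dn(u+v)=0.9882146

m = k² = 0.327250355364
D = 1 − m·sn²u·sn²v = 0.7787193470981174
sn(u+v) = (sn u·cn v·dn v + sn v·cn u·dn u)/D = -0.2083746716603171/0.7787193470981174 = -0.2675863550030204
cn(u+v) = (cn u·cn v − sn u·sn v·dn u·dn v)/D = 0.7503224758431359/0.7787193470981174 = 0.9635338824432681
dn(u+v) = (dn u·dn v − m·sn u·sn v·cn u·cn v)/D = 0.769541818145631/0.7787193470981174 = 0.9882145872108016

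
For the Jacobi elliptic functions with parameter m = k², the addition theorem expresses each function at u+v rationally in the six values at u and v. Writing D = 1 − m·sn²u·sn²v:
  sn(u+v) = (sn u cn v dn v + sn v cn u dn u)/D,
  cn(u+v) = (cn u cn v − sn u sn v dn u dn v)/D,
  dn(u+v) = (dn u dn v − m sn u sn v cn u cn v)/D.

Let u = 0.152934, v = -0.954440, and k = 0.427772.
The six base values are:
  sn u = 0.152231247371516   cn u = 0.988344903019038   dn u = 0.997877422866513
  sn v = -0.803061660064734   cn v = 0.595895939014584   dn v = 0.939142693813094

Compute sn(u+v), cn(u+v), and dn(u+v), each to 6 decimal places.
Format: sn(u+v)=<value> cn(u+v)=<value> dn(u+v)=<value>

sn(u+v)=-0.708762 cn(u+v)=0.705448 dn(u+v)=0.952931

m = k² = 0.182988883984
D = 1 − m·sn²u·sn²v = 0.9972651714510818
sn(u+v) = (sn u·cn v·dn v + sn v·cn u·dn u)/D = -0.7068238315186234/0.9972651714510818 = -0.7087621745479706
cn(u+v) = (cn u·cn v − sn u·sn v·dn u·dn v)/D = 0.7035182253408139/0.9972651714510818 = 0.7054475033126364
dn(u+v) = (dn u·dn v − m·sn u·sn v·cn u·cn v)/D = 0.950324465000912/0.9972651714510818 = 0.9529305667199144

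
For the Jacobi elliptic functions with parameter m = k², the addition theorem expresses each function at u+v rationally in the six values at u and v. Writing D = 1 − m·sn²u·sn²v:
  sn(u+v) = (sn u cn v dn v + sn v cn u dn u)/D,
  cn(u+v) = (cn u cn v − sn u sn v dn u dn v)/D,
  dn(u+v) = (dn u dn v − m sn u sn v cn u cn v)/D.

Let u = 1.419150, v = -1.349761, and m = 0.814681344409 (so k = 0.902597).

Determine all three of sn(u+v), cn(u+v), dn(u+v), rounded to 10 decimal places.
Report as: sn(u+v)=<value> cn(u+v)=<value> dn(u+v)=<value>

sn(u+v)=0.0692881284 cn(u+v)=0.9975966897 dn(u+v)=0.9980425048

sn u = 0.9153031865960544, cn u = 0.4027655355254574, dn u = 0.5634503755357787
sn v = -0.8985361214298179, cn v = 0.4388995767665533, dn v = 0.5850239614118227
m = k² = 0.814681344409
D = 1 − m·sn²u·sn²v = 0.4489527984072721
sn(u+v) = (sn u·cn v·dn v + sn v·cn u·dn u)/D = 0.03110709916330757/0.4489527984072721 = 0.06928812844839079
cn(u+v) = (cn u·cn v − sn u·sn v·dn u·dn v)/D = 0.4478738255126826/0.4489527984072721 = 0.9975966896778073
dn(u+v) = (dn u·dn v − m·sn u·sn v·cn u·cn v)/D = 0.4480739754508836/0.4489527984072721 = 0.9980425047811122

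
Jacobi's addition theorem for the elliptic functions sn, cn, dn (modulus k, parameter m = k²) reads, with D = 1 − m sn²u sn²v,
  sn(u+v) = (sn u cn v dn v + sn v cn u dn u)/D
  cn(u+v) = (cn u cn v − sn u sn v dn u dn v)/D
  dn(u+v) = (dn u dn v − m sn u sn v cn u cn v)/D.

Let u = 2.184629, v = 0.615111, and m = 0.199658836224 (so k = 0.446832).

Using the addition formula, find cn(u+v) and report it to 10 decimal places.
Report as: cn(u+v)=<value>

sn u = 0.8897641848611748, cn u = -0.4564205246681279, dn u = 0.9175696331667636
sn v = 0.5711865321413495, cn v = 0.8208202881875783, dn v = 0.9668818413669978
m = k² = 0.199658836224
D = 1 − m·sn²u·sn²v = 0.9484303369669038
cn(u+v) = (cn u·cn v − sn u·sn v·dn u·dn v)/D = -0.825523736432837/0.9484303369669038 = -0.8704105133044097

cn(u+v)=-0.8704105133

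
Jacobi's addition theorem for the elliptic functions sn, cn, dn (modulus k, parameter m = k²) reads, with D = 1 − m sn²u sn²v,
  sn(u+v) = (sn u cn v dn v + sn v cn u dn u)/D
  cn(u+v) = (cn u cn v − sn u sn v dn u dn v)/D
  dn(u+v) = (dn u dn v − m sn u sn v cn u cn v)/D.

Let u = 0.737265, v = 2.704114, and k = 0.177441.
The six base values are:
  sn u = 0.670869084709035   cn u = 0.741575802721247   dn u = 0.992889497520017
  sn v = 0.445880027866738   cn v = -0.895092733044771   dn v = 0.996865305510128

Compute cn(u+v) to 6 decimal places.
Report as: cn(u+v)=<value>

cn(u+v)=-0.962560

m = k² = 0.031485308481
D = 1 − m·sn²u·sn²v = 0.9971827878685779
cn(u+v) = (cn u·cn v − sn u·sn v·dn u·dn v)/D = -0.959848289196014/0.9971827878685779 = -0.9625600249755973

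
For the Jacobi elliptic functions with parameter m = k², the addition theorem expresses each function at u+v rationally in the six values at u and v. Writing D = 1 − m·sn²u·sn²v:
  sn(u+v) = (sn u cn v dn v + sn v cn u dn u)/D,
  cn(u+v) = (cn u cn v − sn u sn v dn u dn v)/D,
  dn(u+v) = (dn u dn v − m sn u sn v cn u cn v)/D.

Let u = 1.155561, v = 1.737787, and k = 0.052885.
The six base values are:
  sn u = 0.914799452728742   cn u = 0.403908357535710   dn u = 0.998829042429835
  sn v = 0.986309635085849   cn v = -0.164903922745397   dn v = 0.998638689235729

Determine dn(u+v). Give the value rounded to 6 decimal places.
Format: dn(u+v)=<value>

m = k² = 0.002796823225
D = 1 − m·sn²u·sn²v = 0.9977231031251661
dn(u+v) = (dn u·dn v − m·sn u·sn v·cn u·cn v)/D = 0.9976374064675071/0.9977231031251661 = 0.9999141077746014

dn(u+v)=0.999914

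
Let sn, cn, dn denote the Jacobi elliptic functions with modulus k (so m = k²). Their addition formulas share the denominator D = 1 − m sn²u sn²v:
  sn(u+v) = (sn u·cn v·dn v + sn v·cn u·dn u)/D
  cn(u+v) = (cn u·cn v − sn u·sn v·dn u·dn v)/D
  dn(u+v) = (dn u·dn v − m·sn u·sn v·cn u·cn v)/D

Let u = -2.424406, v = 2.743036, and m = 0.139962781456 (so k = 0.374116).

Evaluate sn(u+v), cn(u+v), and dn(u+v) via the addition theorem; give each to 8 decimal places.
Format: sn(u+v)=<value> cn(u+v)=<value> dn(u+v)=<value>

sn u = -0.7344552523965823, cn u = -0.6786571168322576, dn u = 0.9615095652706423
sn v = 0.4925443718727843, cn v = -0.8702873328599264, dn v = 0.9828759001320173
m = k² = 0.139962781456
D = 1 − m·sn²u·sn²v = 0.9816838594114182
sn(u+v) = (sn u·cn v·dn v + sn v·cn u·dn u)/D = 0.3068390048519572/0.9816838594114182 = 0.3125639704781606
cn(u+v) = (cn u·cn v − sn u·sn v·dn u·dn v)/D = 0.9324982707385348/0.9816838594114182 = 0.9498967124687439
dn(u+v) = (dn u·dn v − m·sn u·sn v·cn u·cn v)/D = 0.9749490650672622/0.9816838594114182 = 0.9931395486646852

sn(u+v)=0.31256397 cn(u+v)=0.94989671 dn(u+v)=0.99313955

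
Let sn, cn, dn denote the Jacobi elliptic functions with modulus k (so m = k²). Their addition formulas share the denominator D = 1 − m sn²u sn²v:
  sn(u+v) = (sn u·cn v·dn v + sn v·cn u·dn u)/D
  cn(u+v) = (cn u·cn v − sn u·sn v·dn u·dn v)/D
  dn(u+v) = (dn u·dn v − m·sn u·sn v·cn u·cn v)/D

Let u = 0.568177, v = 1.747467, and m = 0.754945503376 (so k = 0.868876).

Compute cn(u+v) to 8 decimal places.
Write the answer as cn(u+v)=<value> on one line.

sn u = 0.5199038868976515, cn u = 0.8542247645606594, dn u = 0.8921536815334894
sn v = 0.9777246653931513, cn v = 0.2098915879254106, dn v = 0.527554004068244
m = k² = 0.754945503376
D = 1 − m·sn²u·sn²v = 0.804928028067258
cn(u+v) = (cn u·cn v − sn u·sn v·dn u·dn v)/D = -0.0599522593168682/0.804928028067258 = -0.07448151539811796

cn(u+v)=-0.07448152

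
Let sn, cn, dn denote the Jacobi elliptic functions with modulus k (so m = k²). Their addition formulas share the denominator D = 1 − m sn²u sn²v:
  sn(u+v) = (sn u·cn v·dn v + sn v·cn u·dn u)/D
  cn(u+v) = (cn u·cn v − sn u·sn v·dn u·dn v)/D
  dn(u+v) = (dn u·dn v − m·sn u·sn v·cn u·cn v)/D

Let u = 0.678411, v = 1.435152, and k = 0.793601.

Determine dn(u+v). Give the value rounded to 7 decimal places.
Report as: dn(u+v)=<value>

dn(u+v)=0.6116938

sn u = 0.6042321014635139, cn u = 0.7968083631344401, dn u = 0.8775313879719124
sn v = 0.9414863527164059, cn v = 0.3370511053961393, dn v = 0.6646391453254948
m = k² = 0.629802547201
D = 1 − m·sn²u·sn²v = 0.7961831617545542
dn(u+v) = (dn u·dn v − m·sn u·sn v·cn u·cn v)/D = 0.4870202663901906/0.7961831617545542 = 0.6116937531270326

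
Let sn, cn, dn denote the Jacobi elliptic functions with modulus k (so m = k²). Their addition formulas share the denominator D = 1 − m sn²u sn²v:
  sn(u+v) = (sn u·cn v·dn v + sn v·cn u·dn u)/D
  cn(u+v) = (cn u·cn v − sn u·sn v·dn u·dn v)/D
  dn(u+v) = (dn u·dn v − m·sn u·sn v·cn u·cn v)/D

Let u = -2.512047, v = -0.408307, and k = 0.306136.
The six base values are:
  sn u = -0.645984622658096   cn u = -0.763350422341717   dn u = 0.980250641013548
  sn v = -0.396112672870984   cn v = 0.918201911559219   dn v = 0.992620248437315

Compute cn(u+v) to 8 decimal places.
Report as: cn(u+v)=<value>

m = k² = 0.093719250496
D = 1 − m·sn²u·sn²v = 0.9938636426783698
cn(u+v) = (cn u·cn v − sn u·sn v·dn u·dn v)/D = -0.9498879362804292/0.9938636426783698 = -0.9557527768301996

cn(u+v)=-0.95575278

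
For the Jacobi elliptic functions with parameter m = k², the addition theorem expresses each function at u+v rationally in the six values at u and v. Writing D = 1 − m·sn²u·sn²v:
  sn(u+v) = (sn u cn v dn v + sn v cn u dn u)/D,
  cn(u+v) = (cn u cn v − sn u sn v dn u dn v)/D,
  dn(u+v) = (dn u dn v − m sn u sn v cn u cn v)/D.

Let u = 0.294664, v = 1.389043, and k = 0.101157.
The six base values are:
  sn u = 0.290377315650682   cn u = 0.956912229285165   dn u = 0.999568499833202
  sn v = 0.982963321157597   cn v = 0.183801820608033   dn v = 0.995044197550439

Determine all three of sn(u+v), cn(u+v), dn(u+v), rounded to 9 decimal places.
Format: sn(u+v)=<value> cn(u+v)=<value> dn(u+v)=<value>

sn(u+v)=0.994139909 cn(u+v)=-0.108101072 dn(u+v)=0.994930570

m = k² = 0.010232738649
D = 1 − m·sn²u·sn²v = 0.9991663344031999
sn(u+v) = (sn u·cn v·dn v + sn v·cn u·dn u)/D = 0.9933111285350645/0.9991663344031999 = 0.9941399087754165
cn(u+v) = (cn u·cn v − sn u·sn v·dn u·dn v)/D = -0.1080109519128673/0.9991663344031999 = -0.108101072057619
dn(u+v) = (dn u·dn v − m·sn u·sn v·cn u·cn v)/D = 0.9941011308110795/0.9991663344031999 = 0.9949305701986588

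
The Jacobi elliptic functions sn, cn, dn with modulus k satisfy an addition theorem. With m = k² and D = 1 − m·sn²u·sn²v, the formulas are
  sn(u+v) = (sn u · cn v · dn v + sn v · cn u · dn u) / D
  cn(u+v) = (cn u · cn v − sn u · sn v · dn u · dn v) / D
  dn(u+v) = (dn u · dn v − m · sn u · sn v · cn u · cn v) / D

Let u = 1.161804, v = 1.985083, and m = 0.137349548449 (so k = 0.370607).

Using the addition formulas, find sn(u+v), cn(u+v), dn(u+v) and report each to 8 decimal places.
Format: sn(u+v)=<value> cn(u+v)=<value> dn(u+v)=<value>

sn(u+v)=0.11153855 cn(u+v)=-0.99376011 dn(u+v)=0.99914526

sn u = 0.9063035065894162, cn u = 0.42262744106805, dn u = 0.9419039215715484
sn v = 0.9456062955741284, cn v = -0.325313285573421, dn v = 0.9365820734710428
m = k² = 0.137349548449
D = 1 − m·sn²u·sn²v = 0.8991222779972061
sn(u+v) = (sn u·cn v·dn v + sn v·cn u·dn u)/D = 0.1002867993531449/0.8991222779972061 = 0.111538554663036
cn(u+v) = (cn u·cn v − sn u·sn v·dn u·dn v)/D = -0.8935118514414832/0.8991222779972061 = -0.9937601072812698
dn(u+v) = (dn u·dn v − m·sn u·sn v·cn u·cn v)/D = 0.8983537642023511/0.8991222779972061 = 0.9991452622033047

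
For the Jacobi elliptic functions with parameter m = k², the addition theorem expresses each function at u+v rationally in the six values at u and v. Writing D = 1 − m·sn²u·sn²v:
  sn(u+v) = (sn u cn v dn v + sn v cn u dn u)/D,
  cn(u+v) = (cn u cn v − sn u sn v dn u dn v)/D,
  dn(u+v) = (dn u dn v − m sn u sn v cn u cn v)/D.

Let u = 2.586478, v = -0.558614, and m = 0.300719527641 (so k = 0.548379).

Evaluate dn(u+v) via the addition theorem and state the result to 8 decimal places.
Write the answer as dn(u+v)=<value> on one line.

sn u = 0.7286211948159608, cn u = -0.684916896028242, dn u = 0.9167067999861392
sn v = -0.5230583996659601, cn v = 0.8522968441446235, dn v = 0.9579802281519147
m = k² = 0.300719527641
D = 1 − m·sn²u·sn²v = 0.9563217135178133
dn(u+v) = (dn u·dn v − m·sn u·sn v·cn u·cn v)/D = 0.8112844855499534/0.9563217135178133 = 0.8483384556496758

dn(u+v)=0.84833846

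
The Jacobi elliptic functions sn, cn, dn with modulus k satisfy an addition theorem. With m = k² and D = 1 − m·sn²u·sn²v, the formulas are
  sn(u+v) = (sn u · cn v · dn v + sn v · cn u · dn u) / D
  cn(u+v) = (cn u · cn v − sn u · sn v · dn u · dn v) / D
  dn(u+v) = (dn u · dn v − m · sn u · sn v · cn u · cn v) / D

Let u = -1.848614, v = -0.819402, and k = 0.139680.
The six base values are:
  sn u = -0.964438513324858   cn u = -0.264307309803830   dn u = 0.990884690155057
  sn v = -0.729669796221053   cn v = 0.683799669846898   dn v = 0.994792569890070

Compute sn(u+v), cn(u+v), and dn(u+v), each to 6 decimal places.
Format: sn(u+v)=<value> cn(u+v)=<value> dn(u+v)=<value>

sn(u+v)=-0.469486 cn(u+v)=-0.882940 dn(u+v)=0.997847

m = k² = 0.0195105024
D = 1 − m·sn²u·sn²v = 0.9903379277288287
sn(u+v) = (sn u·cn v·dn v + sn v·cn u·dn u)/D = -0.4649494177189925/0.9903379277288287 = -0.4694856217263887
cn(u+v) = (cn u·cn v − sn u·sn v·dn u·dn v)/D = -0.8744090862182303/0.9903379277288287 = -0.8829401174440916
dn(u+v) = (dn u·dn v − m·sn u·sn v·cn u·cn v)/D = 0.9882061882373469/0.9903379277288287 = 0.9978474625359744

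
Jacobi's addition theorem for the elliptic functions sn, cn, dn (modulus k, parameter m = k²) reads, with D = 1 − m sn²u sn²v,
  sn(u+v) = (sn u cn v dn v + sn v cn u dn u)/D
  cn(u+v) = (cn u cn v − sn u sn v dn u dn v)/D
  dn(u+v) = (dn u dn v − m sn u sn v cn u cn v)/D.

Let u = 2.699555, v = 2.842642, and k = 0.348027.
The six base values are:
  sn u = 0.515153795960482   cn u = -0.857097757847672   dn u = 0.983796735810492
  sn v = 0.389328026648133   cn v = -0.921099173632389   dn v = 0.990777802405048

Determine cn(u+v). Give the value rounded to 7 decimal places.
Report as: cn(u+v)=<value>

cn(u+v)=0.5968859

m = k² = 0.121122792729
D = 1 − m·sn²u·sn²v = 0.9951277336524656
cn(u+v) = (cn u·cn v − sn u·sn v·dn u·dn v)/D = 0.593977682990067/0.9951277336524656 = 0.5968858699274332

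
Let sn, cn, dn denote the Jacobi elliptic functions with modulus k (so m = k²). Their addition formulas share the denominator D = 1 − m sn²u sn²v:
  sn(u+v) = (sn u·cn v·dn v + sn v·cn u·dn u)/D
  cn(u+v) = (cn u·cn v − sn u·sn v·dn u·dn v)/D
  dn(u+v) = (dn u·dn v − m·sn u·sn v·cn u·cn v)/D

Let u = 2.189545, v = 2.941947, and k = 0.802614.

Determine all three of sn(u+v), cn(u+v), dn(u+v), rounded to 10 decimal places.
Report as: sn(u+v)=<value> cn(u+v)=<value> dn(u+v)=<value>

sn u = 0.9935937806738138, cn u = -0.1130106145736638, dn u = 0.6033555873066606
sn v = 0.8180037310407023, cn v = -0.575212913627198, dn v = 0.7542901242439508
m = k² = 0.644189232996
D = 1 − m·sn²u·sn²v = 0.5744586572047401
sn(u+v) = (sn u·cn v·dn v + sn v·cn u·dn u)/D = -0.4868739697015126/0.5744586572047401 = -0.8475352640181174
cn(u+v) = (cn u·cn v − sn u·sn v·dn u·dn v)/D = -0.3048876620405682/0.5744586572047401 = -0.5307390849049466
dn(u+v) = (dn u·dn v − m·sn u·sn v·cn u·cn v)/D = 0.421070182861361/0.5744586572047401 = 0.7329860514423223

sn(u+v)=-0.8475352640 cn(u+v)=-0.5307390849 dn(u+v)=0.7329860514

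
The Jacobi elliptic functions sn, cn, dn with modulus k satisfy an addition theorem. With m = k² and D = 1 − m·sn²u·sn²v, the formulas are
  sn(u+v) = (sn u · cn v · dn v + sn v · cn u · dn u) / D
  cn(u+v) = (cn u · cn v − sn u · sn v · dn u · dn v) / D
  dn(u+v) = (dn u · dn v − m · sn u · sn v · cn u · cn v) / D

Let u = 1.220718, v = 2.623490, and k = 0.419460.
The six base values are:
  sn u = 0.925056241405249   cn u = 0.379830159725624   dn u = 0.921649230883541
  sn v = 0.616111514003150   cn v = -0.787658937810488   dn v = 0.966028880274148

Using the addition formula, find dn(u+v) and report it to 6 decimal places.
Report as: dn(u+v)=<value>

dn(u+v)=0.976129

m = k² = 0.1759466916
D = 1 − m·sn²u·sn²v = 0.942847394959611
dn(u+v) = (dn u·dn v − m·sn u·sn v·cn u·cn v)/D = 0.9203408082538356/0.942847394959611 = 0.9761291309430415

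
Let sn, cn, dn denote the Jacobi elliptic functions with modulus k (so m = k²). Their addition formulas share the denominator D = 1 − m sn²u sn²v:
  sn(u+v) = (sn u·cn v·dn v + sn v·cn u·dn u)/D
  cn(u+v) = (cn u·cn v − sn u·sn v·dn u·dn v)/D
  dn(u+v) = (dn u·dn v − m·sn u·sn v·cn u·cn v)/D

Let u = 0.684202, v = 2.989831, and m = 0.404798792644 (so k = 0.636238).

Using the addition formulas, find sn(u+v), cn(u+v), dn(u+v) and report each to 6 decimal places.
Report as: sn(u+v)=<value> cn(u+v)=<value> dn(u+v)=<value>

sn u = 0.6167803229937274, cn u = 0.7871353334514677, dn u = 0.9197865330206902
sn v = 0.531297816439036, cn v = -0.8471851215921538, dn v = 0.9411346670553089
m = k² = 0.404798792644
D = 1 − m·sn²u·sn²v = 0.9565313361775088
sn(u+v) = (sn u·cn v·dn v + sn v·cn u·dn u)/D = -0.1071106318551296/0.9565313361775088 = -0.1119781734314792
cn(u+v) = (cn u·cn v − sn u·sn v·dn u·dn v)/D = -0.9505153915813911/0.9565313361775088 = -0.9937106664794082
dn(u+v) = (dn u·dn v − m·sn u·sn v·cn u·cn v)/D = 0.9541006587665662/0.9565313361775088 = 0.997458862748129

sn(u+v)=-0.111978 cn(u+v)=-0.993711 dn(u+v)=0.997459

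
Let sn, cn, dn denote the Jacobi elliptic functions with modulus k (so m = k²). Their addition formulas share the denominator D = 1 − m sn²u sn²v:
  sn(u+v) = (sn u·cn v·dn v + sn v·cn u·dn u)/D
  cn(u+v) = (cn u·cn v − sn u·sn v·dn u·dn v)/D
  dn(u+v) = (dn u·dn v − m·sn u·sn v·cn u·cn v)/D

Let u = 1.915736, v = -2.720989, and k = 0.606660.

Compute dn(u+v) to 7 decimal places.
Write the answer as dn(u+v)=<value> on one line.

sn u = 0.9919212480577819, cn u = -0.1268551837785607, dn u = 0.7986777653714321
sn v = -0.6920729872879217, cn v = -0.721827528060805, dn v = 0.9075921218682727
m = k² = 0.3680363556
D = 1 − m·sn²u·sn²v = 0.8265601436566085
dn(u+v) = (dn u·dn v − m·sn u·sn v·cn u·cn v)/D = 0.7480082199467851/0.8265601436566085 = 0.9049652656099307

dn(u+v)=0.9049653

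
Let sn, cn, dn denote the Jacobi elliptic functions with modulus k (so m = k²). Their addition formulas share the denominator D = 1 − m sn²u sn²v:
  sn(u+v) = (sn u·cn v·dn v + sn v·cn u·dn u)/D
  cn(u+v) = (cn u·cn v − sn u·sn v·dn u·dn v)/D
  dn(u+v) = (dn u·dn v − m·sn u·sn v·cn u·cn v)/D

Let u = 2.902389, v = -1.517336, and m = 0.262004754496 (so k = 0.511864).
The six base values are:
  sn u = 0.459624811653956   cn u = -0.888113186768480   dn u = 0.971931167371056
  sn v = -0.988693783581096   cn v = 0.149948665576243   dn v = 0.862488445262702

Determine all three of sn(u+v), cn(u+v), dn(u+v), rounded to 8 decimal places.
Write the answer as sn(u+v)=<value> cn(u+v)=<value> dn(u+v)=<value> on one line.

sn(u+v)=0.96508452 cn(u+v)=0.26193867 dn(u+v)=0.86946643

m = k² = 0.262004754496
D = 1 − m·sn²u·sn²v = 0.9458947124805917
sn(u+v) = (sn u·cn v·dn v + sn v·cn u·dn u)/D = 0.9128683445716095/0.9458947124805917 = 0.9650845200071252
cn(u+v) = (cn u·cn v − sn u·sn v·dn u·dn v)/D = 0.2477664072828083/0.9458947124805917 = 0.2619386745836071
dn(u+v) = (dn u·dn v − m·sn u·sn v·cn u·cn v)/D = 0.8224237034744914/0.9458947124805917 = 0.8694664349245596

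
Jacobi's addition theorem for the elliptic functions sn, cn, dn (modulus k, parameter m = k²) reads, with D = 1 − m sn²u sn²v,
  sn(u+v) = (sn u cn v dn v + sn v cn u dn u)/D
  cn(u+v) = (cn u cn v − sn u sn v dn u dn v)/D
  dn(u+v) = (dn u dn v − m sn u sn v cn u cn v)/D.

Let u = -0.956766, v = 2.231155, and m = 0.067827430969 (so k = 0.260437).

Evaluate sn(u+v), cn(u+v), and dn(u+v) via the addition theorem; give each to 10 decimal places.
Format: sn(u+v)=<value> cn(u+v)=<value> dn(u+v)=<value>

sn u = -0.8125628485556548, cn u = 0.5828735859061723, dn u = 0.9773517125965159
sn v = 0.817700767983881, cn v = -0.5756435129822721, dn v = 0.9770610198397603
m = k² = 0.067827430969
D = 1 − m·sn²u·sn²v = 0.9700561179655675
sn(u+v) = (sn u·cn v·dn v + sn v·cn u·dn u)/D = 0.9228385428623526/0.9700561179655675 = 0.9513249035506924
cn(u+v) = (cn u·cn v − sn u·sn v·dn u·dn v)/D = 0.2989613617344502/0.9700561179655675 = 0.3081897595382847
dn(u+v) = (dn u·dn v − m·sn u·sn v·cn u·cn v)/D = 0.9398111144020808/0.9700561179655675 = 0.9688213877492804

sn(u+v)=0.9513249036 cn(u+v)=0.3081897595 dn(u+v)=0.9688213877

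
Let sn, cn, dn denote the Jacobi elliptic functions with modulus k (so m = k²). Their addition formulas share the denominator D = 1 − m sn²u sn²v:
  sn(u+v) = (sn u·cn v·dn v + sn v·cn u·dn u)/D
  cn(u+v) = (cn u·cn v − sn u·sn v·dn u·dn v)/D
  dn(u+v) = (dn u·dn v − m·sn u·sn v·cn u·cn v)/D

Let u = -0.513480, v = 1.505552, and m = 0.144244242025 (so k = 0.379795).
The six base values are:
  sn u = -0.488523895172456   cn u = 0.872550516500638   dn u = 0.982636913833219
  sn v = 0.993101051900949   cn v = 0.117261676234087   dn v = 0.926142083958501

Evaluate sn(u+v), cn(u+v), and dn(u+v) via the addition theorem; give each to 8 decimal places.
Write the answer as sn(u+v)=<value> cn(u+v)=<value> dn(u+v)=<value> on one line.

m = k² = 0.144244242025
D = 1 − m·sn²u·sn²v = 0.9660486543437549
sn(u+v) = (sn u·cn v·dn v + sn v·cn u·dn u)/D = 0.7984310157606104/0.9660486543437549 = 0.8264915148637016
cn(u+v) = (cn u·cn v − sn u·sn v·dn u·dn v)/D = 0.5438362948818877/0.9660486543437549 = 0.5629491769763091
dn(u+v) = (dn u·dn v − m·sn u·sn v·cn u·cn v)/D = 0.9172215870134326/0.9660486543437549 = 0.9494569273392436

sn(u+v)=0.82649151 cn(u+v)=0.56294918 dn(u+v)=0.94945693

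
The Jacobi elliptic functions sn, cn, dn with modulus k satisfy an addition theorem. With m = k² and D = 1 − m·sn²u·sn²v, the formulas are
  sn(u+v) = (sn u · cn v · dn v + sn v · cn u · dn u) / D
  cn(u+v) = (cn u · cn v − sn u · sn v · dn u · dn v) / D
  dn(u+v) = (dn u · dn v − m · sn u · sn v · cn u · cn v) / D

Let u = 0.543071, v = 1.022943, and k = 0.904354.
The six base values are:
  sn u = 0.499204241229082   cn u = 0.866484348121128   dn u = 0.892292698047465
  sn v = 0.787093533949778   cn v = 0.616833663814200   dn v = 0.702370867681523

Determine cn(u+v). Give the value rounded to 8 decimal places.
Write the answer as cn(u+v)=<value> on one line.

m = k² = 0.817856157316
D = 1 − m·sn²u·sn²v = 0.8737340793049293
cn(u+v) = (cn u·cn v − sn u·sn v·dn u·dn v)/D = 0.2882254671401521/0.8737340793049293 = 0.3298777900129985

cn(u+v)=0.32987779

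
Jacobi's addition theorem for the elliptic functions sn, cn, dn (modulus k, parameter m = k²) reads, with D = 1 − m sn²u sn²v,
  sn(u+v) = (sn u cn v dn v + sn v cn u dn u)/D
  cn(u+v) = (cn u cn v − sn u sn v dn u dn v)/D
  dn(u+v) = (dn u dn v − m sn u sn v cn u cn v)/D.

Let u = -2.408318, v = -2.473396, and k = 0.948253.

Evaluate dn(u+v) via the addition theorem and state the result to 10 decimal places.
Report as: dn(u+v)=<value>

dn(u+v)=0.9688975717

sn u = -0.9986006334817922, cn u = 0.05288454225729241, dn u = 0.3214514931649366
sn v = -0.9994855716127419, cn v = 0.03207167189203929, dn v = 0.3189688720375225
m = k² = 0.899183752009
D = 1 − m·sn²u·sn²v = 0.1042533690774675
dn(u+v) = (dn u·dn v − m·sn u·sn v·cn u·cn v)/D = 0.101010836139554/0.1042533690774675 = 0.9688975716889868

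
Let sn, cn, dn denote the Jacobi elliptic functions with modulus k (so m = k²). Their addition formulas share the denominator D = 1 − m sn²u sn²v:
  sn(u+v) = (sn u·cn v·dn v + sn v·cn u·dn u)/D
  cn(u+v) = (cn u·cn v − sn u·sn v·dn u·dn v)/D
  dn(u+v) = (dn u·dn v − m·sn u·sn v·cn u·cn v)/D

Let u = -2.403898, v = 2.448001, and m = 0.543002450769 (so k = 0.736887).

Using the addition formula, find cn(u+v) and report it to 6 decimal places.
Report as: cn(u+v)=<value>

sn u = -0.9380363292149382, cn u = -0.346536931759032, dn u = 0.7226379061557645
sn v = 0.9264513499520054, cn v = -0.3764145270471198, dn v = 0.7307081661626327
m = k² = 0.543002450769
D = 1 − m·sn²u·sn²v = 0.589903234769668
cn(u+v) = (cn u·cn v − sn u·sn v·dn u·dn v)/D = 0.589329826658535/0.589903234769668 = 0.9990279624227577

cn(u+v)=0.999028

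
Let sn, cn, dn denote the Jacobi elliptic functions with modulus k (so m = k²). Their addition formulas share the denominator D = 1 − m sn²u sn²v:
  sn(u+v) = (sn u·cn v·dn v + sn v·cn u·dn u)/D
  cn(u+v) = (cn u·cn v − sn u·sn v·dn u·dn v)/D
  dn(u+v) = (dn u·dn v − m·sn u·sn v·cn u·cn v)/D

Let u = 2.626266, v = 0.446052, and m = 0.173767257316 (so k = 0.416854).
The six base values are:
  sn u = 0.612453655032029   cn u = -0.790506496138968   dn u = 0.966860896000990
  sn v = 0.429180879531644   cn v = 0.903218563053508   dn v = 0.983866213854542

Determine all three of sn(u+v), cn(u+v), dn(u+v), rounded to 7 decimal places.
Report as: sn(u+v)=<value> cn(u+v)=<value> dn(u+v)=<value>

sn(u+v)=0.2188550 cn(u+v)=-0.9757574 dn(u+v)=0.9958298

m = k² = 0.173767257316
D = 1 − m·sn²u·sn²v = 0.9879940884671513
sn(u+v) = (sn u·cn v·dn v + sn v·cn u·dn u)/D = 0.2162274698985963/0.9879940884671513 = 0.2188550239547161
cn(u+v) = (cn u·cn v − sn u·sn v·dn u·dn v)/D = -0.9640425302377945/0.9879940884671513 = -0.9757573871048995
dn(u+v) = (dn u·dn v − m·sn u·sn v·cn u·cn v)/D = 0.9838739498081687/0.9879940884671513 = 0.995829794219341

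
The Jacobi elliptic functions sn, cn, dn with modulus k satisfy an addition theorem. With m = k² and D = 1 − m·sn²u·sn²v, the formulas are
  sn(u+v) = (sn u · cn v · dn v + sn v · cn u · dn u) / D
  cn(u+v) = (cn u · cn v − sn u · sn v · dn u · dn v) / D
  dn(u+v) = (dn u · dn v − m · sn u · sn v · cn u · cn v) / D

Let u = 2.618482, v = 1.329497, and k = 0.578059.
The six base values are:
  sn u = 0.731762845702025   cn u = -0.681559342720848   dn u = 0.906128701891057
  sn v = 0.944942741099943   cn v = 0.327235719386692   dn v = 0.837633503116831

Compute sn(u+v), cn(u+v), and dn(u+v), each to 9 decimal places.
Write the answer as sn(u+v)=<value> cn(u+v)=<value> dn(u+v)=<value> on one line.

m = k² = 0.334152207481
D = 1 − m·sn²u·sn²v = 0.8402297072919923
sn(u+v) = (sn u·cn v·dn v + sn v·cn u·dn u)/D = -0.3829993621674874/0.8402297072919923 = -0.4558269707005128
cn(u+v) = (cn u·cn v − sn u·sn v·dn u·dn v)/D = -0.7478619188027191/0.8402297072919923 = -0.8900684090461777
dn(u+v) = (dn u·dn v − m·sn u·sn v·cn u·cn v)/D = 0.810536656242429/0.8402297072919923 = 0.9646607935998096

sn(u+v)=-0.455826971 cn(u+v)=-0.890068409 dn(u+v)=0.964660794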